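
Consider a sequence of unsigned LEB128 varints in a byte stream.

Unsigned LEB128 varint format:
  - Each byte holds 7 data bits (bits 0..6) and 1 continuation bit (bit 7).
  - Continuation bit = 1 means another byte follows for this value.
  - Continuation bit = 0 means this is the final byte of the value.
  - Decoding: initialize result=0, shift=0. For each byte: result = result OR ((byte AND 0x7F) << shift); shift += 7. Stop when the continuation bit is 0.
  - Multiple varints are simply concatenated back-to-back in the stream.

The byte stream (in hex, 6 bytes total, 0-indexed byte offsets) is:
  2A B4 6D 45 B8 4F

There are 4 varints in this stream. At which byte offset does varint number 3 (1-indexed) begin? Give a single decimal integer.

Answer: 3

Derivation:
  byte[0]=0x2A cont=0 payload=0x2A=42: acc |= 42<<0 -> acc=42 shift=7 [end]
Varint 1: bytes[0:1] = 2A -> value 42 (1 byte(s))
  byte[1]=0xB4 cont=1 payload=0x34=52: acc |= 52<<0 -> acc=52 shift=7
  byte[2]=0x6D cont=0 payload=0x6D=109: acc |= 109<<7 -> acc=14004 shift=14 [end]
Varint 2: bytes[1:3] = B4 6D -> value 14004 (2 byte(s))
  byte[3]=0x45 cont=0 payload=0x45=69: acc |= 69<<0 -> acc=69 shift=7 [end]
Varint 3: bytes[3:4] = 45 -> value 69 (1 byte(s))
  byte[4]=0xB8 cont=1 payload=0x38=56: acc |= 56<<0 -> acc=56 shift=7
  byte[5]=0x4F cont=0 payload=0x4F=79: acc |= 79<<7 -> acc=10168 shift=14 [end]
Varint 4: bytes[4:6] = B8 4F -> value 10168 (2 byte(s))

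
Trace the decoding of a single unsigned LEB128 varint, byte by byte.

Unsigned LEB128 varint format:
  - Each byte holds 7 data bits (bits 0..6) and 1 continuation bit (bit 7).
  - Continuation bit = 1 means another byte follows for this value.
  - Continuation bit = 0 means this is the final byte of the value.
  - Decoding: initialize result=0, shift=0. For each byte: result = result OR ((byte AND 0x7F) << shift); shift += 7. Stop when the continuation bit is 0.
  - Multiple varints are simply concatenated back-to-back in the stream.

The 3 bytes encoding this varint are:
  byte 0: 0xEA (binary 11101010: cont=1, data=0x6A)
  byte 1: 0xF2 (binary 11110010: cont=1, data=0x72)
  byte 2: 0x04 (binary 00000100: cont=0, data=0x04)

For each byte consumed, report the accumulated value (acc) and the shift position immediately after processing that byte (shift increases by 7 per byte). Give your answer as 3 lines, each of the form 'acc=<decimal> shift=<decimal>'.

byte 0=0xEA: payload=0x6A=106, contrib = 106<<0 = 106; acc -> 106, shift -> 7
byte 1=0xF2: payload=0x72=114, contrib = 114<<7 = 14592; acc -> 14698, shift -> 14
byte 2=0x04: payload=0x04=4, contrib = 4<<14 = 65536; acc -> 80234, shift -> 21

Answer: acc=106 shift=7
acc=14698 shift=14
acc=80234 shift=21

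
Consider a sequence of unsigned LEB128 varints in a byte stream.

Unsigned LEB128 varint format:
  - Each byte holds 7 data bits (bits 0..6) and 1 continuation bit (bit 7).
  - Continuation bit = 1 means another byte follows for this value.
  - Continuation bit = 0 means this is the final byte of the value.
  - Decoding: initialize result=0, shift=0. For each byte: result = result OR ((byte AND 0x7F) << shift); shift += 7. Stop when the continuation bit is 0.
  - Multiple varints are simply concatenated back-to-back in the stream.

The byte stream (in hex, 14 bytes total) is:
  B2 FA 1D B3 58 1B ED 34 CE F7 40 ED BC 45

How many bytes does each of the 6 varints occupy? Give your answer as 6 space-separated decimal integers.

  byte[0]=0xB2 cont=1 payload=0x32=50: acc |= 50<<0 -> acc=50 shift=7
  byte[1]=0xFA cont=1 payload=0x7A=122: acc |= 122<<7 -> acc=15666 shift=14
  byte[2]=0x1D cont=0 payload=0x1D=29: acc |= 29<<14 -> acc=490802 shift=21 [end]
Varint 1: bytes[0:3] = B2 FA 1D -> value 490802 (3 byte(s))
  byte[3]=0xB3 cont=1 payload=0x33=51: acc |= 51<<0 -> acc=51 shift=7
  byte[4]=0x58 cont=0 payload=0x58=88: acc |= 88<<7 -> acc=11315 shift=14 [end]
Varint 2: bytes[3:5] = B3 58 -> value 11315 (2 byte(s))
  byte[5]=0x1B cont=0 payload=0x1B=27: acc |= 27<<0 -> acc=27 shift=7 [end]
Varint 3: bytes[5:6] = 1B -> value 27 (1 byte(s))
  byte[6]=0xED cont=1 payload=0x6D=109: acc |= 109<<0 -> acc=109 shift=7
  byte[7]=0x34 cont=0 payload=0x34=52: acc |= 52<<7 -> acc=6765 shift=14 [end]
Varint 4: bytes[6:8] = ED 34 -> value 6765 (2 byte(s))
  byte[8]=0xCE cont=1 payload=0x4E=78: acc |= 78<<0 -> acc=78 shift=7
  byte[9]=0xF7 cont=1 payload=0x77=119: acc |= 119<<7 -> acc=15310 shift=14
  byte[10]=0x40 cont=0 payload=0x40=64: acc |= 64<<14 -> acc=1063886 shift=21 [end]
Varint 5: bytes[8:11] = CE F7 40 -> value 1063886 (3 byte(s))
  byte[11]=0xED cont=1 payload=0x6D=109: acc |= 109<<0 -> acc=109 shift=7
  byte[12]=0xBC cont=1 payload=0x3C=60: acc |= 60<<7 -> acc=7789 shift=14
  byte[13]=0x45 cont=0 payload=0x45=69: acc |= 69<<14 -> acc=1138285 shift=21 [end]
Varint 6: bytes[11:14] = ED BC 45 -> value 1138285 (3 byte(s))

Answer: 3 2 1 2 3 3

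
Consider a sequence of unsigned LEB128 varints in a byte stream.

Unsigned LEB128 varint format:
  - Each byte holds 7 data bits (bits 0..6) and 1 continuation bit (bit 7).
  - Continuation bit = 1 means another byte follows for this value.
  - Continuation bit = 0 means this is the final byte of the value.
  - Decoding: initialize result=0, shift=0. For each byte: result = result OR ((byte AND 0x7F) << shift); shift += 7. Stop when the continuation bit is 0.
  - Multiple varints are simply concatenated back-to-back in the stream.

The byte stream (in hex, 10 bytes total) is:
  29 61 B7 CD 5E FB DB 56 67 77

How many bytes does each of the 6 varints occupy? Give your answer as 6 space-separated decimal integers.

  byte[0]=0x29 cont=0 payload=0x29=41: acc |= 41<<0 -> acc=41 shift=7 [end]
Varint 1: bytes[0:1] = 29 -> value 41 (1 byte(s))
  byte[1]=0x61 cont=0 payload=0x61=97: acc |= 97<<0 -> acc=97 shift=7 [end]
Varint 2: bytes[1:2] = 61 -> value 97 (1 byte(s))
  byte[2]=0xB7 cont=1 payload=0x37=55: acc |= 55<<0 -> acc=55 shift=7
  byte[3]=0xCD cont=1 payload=0x4D=77: acc |= 77<<7 -> acc=9911 shift=14
  byte[4]=0x5E cont=0 payload=0x5E=94: acc |= 94<<14 -> acc=1550007 shift=21 [end]
Varint 3: bytes[2:5] = B7 CD 5E -> value 1550007 (3 byte(s))
  byte[5]=0xFB cont=1 payload=0x7B=123: acc |= 123<<0 -> acc=123 shift=7
  byte[6]=0xDB cont=1 payload=0x5B=91: acc |= 91<<7 -> acc=11771 shift=14
  byte[7]=0x56 cont=0 payload=0x56=86: acc |= 86<<14 -> acc=1420795 shift=21 [end]
Varint 4: bytes[5:8] = FB DB 56 -> value 1420795 (3 byte(s))
  byte[8]=0x67 cont=0 payload=0x67=103: acc |= 103<<0 -> acc=103 shift=7 [end]
Varint 5: bytes[8:9] = 67 -> value 103 (1 byte(s))
  byte[9]=0x77 cont=0 payload=0x77=119: acc |= 119<<0 -> acc=119 shift=7 [end]
Varint 6: bytes[9:10] = 77 -> value 119 (1 byte(s))

Answer: 1 1 3 3 1 1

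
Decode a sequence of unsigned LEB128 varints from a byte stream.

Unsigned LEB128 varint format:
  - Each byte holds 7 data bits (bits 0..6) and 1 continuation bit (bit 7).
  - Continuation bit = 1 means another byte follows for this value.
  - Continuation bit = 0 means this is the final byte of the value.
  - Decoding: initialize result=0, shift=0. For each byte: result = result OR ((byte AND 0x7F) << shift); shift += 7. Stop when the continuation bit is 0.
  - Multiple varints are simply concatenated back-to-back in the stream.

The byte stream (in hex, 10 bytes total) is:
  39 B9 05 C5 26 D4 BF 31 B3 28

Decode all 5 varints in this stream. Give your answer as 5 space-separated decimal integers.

  byte[0]=0x39 cont=0 payload=0x39=57: acc |= 57<<0 -> acc=57 shift=7 [end]
Varint 1: bytes[0:1] = 39 -> value 57 (1 byte(s))
  byte[1]=0xB9 cont=1 payload=0x39=57: acc |= 57<<0 -> acc=57 shift=7
  byte[2]=0x05 cont=0 payload=0x05=5: acc |= 5<<7 -> acc=697 shift=14 [end]
Varint 2: bytes[1:3] = B9 05 -> value 697 (2 byte(s))
  byte[3]=0xC5 cont=1 payload=0x45=69: acc |= 69<<0 -> acc=69 shift=7
  byte[4]=0x26 cont=0 payload=0x26=38: acc |= 38<<7 -> acc=4933 shift=14 [end]
Varint 3: bytes[3:5] = C5 26 -> value 4933 (2 byte(s))
  byte[5]=0xD4 cont=1 payload=0x54=84: acc |= 84<<0 -> acc=84 shift=7
  byte[6]=0xBF cont=1 payload=0x3F=63: acc |= 63<<7 -> acc=8148 shift=14
  byte[7]=0x31 cont=0 payload=0x31=49: acc |= 49<<14 -> acc=810964 shift=21 [end]
Varint 4: bytes[5:8] = D4 BF 31 -> value 810964 (3 byte(s))
  byte[8]=0xB3 cont=1 payload=0x33=51: acc |= 51<<0 -> acc=51 shift=7
  byte[9]=0x28 cont=0 payload=0x28=40: acc |= 40<<7 -> acc=5171 shift=14 [end]
Varint 5: bytes[8:10] = B3 28 -> value 5171 (2 byte(s))

Answer: 57 697 4933 810964 5171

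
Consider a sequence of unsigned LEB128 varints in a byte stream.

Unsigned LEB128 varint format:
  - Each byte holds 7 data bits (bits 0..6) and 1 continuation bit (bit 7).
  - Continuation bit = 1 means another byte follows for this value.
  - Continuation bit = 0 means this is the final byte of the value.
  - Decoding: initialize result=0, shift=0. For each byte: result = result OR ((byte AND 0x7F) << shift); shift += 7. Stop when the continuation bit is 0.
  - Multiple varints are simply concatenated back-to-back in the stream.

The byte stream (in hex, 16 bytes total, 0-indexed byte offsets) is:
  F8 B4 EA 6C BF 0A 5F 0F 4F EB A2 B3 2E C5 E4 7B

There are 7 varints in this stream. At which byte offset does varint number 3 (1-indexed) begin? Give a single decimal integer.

  byte[0]=0xF8 cont=1 payload=0x78=120: acc |= 120<<0 -> acc=120 shift=7
  byte[1]=0xB4 cont=1 payload=0x34=52: acc |= 52<<7 -> acc=6776 shift=14
  byte[2]=0xEA cont=1 payload=0x6A=106: acc |= 106<<14 -> acc=1743480 shift=21
  byte[3]=0x6C cont=0 payload=0x6C=108: acc |= 108<<21 -> acc=228235896 shift=28 [end]
Varint 1: bytes[0:4] = F8 B4 EA 6C -> value 228235896 (4 byte(s))
  byte[4]=0xBF cont=1 payload=0x3F=63: acc |= 63<<0 -> acc=63 shift=7
  byte[5]=0x0A cont=0 payload=0x0A=10: acc |= 10<<7 -> acc=1343 shift=14 [end]
Varint 2: bytes[4:6] = BF 0A -> value 1343 (2 byte(s))
  byte[6]=0x5F cont=0 payload=0x5F=95: acc |= 95<<0 -> acc=95 shift=7 [end]
Varint 3: bytes[6:7] = 5F -> value 95 (1 byte(s))
  byte[7]=0x0F cont=0 payload=0x0F=15: acc |= 15<<0 -> acc=15 shift=7 [end]
Varint 4: bytes[7:8] = 0F -> value 15 (1 byte(s))
  byte[8]=0x4F cont=0 payload=0x4F=79: acc |= 79<<0 -> acc=79 shift=7 [end]
Varint 5: bytes[8:9] = 4F -> value 79 (1 byte(s))
  byte[9]=0xEB cont=1 payload=0x6B=107: acc |= 107<<0 -> acc=107 shift=7
  byte[10]=0xA2 cont=1 payload=0x22=34: acc |= 34<<7 -> acc=4459 shift=14
  byte[11]=0xB3 cont=1 payload=0x33=51: acc |= 51<<14 -> acc=840043 shift=21
  byte[12]=0x2E cont=0 payload=0x2E=46: acc |= 46<<21 -> acc=97309035 shift=28 [end]
Varint 6: bytes[9:13] = EB A2 B3 2E -> value 97309035 (4 byte(s))
  byte[13]=0xC5 cont=1 payload=0x45=69: acc |= 69<<0 -> acc=69 shift=7
  byte[14]=0xE4 cont=1 payload=0x64=100: acc |= 100<<7 -> acc=12869 shift=14
  byte[15]=0x7B cont=0 payload=0x7B=123: acc |= 123<<14 -> acc=2028101 shift=21 [end]
Varint 7: bytes[13:16] = C5 E4 7B -> value 2028101 (3 byte(s))

Answer: 6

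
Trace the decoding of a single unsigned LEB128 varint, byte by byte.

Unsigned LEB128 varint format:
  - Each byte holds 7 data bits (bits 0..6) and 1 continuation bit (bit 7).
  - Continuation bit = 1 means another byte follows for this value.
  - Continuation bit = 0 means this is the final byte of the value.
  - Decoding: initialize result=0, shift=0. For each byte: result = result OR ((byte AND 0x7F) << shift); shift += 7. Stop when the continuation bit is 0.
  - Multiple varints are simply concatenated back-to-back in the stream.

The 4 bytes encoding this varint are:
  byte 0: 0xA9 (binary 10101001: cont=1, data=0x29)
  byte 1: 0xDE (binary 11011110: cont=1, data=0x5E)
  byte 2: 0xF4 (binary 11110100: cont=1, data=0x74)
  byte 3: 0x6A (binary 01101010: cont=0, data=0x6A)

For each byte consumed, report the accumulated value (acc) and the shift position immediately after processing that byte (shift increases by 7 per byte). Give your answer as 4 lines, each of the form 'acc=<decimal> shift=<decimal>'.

Answer: acc=41 shift=7
acc=12073 shift=14
acc=1912617 shift=21
acc=224210729 shift=28

Derivation:
byte 0=0xA9: payload=0x29=41, contrib = 41<<0 = 41; acc -> 41, shift -> 7
byte 1=0xDE: payload=0x5E=94, contrib = 94<<7 = 12032; acc -> 12073, shift -> 14
byte 2=0xF4: payload=0x74=116, contrib = 116<<14 = 1900544; acc -> 1912617, shift -> 21
byte 3=0x6A: payload=0x6A=106, contrib = 106<<21 = 222298112; acc -> 224210729, shift -> 28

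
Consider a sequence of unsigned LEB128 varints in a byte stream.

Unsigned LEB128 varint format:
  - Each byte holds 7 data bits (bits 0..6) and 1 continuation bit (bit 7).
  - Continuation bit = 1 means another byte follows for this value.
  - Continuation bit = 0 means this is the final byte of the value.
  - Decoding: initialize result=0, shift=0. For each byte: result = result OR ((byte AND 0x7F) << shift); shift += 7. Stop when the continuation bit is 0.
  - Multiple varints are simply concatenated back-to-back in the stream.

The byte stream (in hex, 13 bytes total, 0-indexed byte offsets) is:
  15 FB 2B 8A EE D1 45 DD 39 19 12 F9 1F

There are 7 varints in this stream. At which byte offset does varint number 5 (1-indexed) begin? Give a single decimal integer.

  byte[0]=0x15 cont=0 payload=0x15=21: acc |= 21<<0 -> acc=21 shift=7 [end]
Varint 1: bytes[0:1] = 15 -> value 21 (1 byte(s))
  byte[1]=0xFB cont=1 payload=0x7B=123: acc |= 123<<0 -> acc=123 shift=7
  byte[2]=0x2B cont=0 payload=0x2B=43: acc |= 43<<7 -> acc=5627 shift=14 [end]
Varint 2: bytes[1:3] = FB 2B -> value 5627 (2 byte(s))
  byte[3]=0x8A cont=1 payload=0x0A=10: acc |= 10<<0 -> acc=10 shift=7
  byte[4]=0xEE cont=1 payload=0x6E=110: acc |= 110<<7 -> acc=14090 shift=14
  byte[5]=0xD1 cont=1 payload=0x51=81: acc |= 81<<14 -> acc=1341194 shift=21
  byte[6]=0x45 cont=0 payload=0x45=69: acc |= 69<<21 -> acc=146044682 shift=28 [end]
Varint 3: bytes[3:7] = 8A EE D1 45 -> value 146044682 (4 byte(s))
  byte[7]=0xDD cont=1 payload=0x5D=93: acc |= 93<<0 -> acc=93 shift=7
  byte[8]=0x39 cont=0 payload=0x39=57: acc |= 57<<7 -> acc=7389 shift=14 [end]
Varint 4: bytes[7:9] = DD 39 -> value 7389 (2 byte(s))
  byte[9]=0x19 cont=0 payload=0x19=25: acc |= 25<<0 -> acc=25 shift=7 [end]
Varint 5: bytes[9:10] = 19 -> value 25 (1 byte(s))
  byte[10]=0x12 cont=0 payload=0x12=18: acc |= 18<<0 -> acc=18 shift=7 [end]
Varint 6: bytes[10:11] = 12 -> value 18 (1 byte(s))
  byte[11]=0xF9 cont=1 payload=0x79=121: acc |= 121<<0 -> acc=121 shift=7
  byte[12]=0x1F cont=0 payload=0x1F=31: acc |= 31<<7 -> acc=4089 shift=14 [end]
Varint 7: bytes[11:13] = F9 1F -> value 4089 (2 byte(s))

Answer: 9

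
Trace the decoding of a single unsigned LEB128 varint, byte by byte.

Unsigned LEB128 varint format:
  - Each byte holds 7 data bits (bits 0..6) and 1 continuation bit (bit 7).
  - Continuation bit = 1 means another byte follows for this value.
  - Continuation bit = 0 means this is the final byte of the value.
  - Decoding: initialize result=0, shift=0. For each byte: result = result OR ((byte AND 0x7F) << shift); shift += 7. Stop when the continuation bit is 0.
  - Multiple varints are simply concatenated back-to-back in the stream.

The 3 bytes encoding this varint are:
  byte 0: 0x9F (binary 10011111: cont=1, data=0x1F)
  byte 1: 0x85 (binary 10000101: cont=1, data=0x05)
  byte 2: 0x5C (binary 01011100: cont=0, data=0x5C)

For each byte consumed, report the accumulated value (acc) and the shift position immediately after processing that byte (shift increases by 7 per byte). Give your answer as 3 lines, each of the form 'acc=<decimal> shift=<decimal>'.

byte 0=0x9F: payload=0x1F=31, contrib = 31<<0 = 31; acc -> 31, shift -> 7
byte 1=0x85: payload=0x05=5, contrib = 5<<7 = 640; acc -> 671, shift -> 14
byte 2=0x5C: payload=0x5C=92, contrib = 92<<14 = 1507328; acc -> 1507999, shift -> 21

Answer: acc=31 shift=7
acc=671 shift=14
acc=1507999 shift=21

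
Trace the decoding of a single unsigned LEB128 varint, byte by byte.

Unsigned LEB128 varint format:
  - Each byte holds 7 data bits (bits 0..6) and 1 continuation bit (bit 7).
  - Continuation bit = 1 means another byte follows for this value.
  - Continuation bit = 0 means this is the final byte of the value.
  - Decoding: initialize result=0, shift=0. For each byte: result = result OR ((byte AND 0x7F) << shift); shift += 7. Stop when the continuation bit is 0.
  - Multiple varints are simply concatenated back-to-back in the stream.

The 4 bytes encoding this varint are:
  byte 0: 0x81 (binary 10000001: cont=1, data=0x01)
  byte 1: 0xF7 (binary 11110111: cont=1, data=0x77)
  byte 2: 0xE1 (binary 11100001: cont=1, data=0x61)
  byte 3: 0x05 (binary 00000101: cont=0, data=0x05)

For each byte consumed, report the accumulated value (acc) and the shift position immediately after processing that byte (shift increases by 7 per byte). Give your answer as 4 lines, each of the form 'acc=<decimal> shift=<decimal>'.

byte 0=0x81: payload=0x01=1, contrib = 1<<0 = 1; acc -> 1, shift -> 7
byte 1=0xF7: payload=0x77=119, contrib = 119<<7 = 15232; acc -> 15233, shift -> 14
byte 2=0xE1: payload=0x61=97, contrib = 97<<14 = 1589248; acc -> 1604481, shift -> 21
byte 3=0x05: payload=0x05=5, contrib = 5<<21 = 10485760; acc -> 12090241, shift -> 28

Answer: acc=1 shift=7
acc=15233 shift=14
acc=1604481 shift=21
acc=12090241 shift=28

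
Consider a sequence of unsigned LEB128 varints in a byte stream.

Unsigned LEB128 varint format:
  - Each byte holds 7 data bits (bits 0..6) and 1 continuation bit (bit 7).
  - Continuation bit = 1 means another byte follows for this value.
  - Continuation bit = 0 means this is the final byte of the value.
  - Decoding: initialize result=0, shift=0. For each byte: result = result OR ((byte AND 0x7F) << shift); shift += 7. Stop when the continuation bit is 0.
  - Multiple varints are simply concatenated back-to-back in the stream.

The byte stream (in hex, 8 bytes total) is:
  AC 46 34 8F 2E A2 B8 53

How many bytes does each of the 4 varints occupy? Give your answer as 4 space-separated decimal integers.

  byte[0]=0xAC cont=1 payload=0x2C=44: acc |= 44<<0 -> acc=44 shift=7
  byte[1]=0x46 cont=0 payload=0x46=70: acc |= 70<<7 -> acc=9004 shift=14 [end]
Varint 1: bytes[0:2] = AC 46 -> value 9004 (2 byte(s))
  byte[2]=0x34 cont=0 payload=0x34=52: acc |= 52<<0 -> acc=52 shift=7 [end]
Varint 2: bytes[2:3] = 34 -> value 52 (1 byte(s))
  byte[3]=0x8F cont=1 payload=0x0F=15: acc |= 15<<0 -> acc=15 shift=7
  byte[4]=0x2E cont=0 payload=0x2E=46: acc |= 46<<7 -> acc=5903 shift=14 [end]
Varint 3: bytes[3:5] = 8F 2E -> value 5903 (2 byte(s))
  byte[5]=0xA2 cont=1 payload=0x22=34: acc |= 34<<0 -> acc=34 shift=7
  byte[6]=0xB8 cont=1 payload=0x38=56: acc |= 56<<7 -> acc=7202 shift=14
  byte[7]=0x53 cont=0 payload=0x53=83: acc |= 83<<14 -> acc=1367074 shift=21 [end]
Varint 4: bytes[5:8] = A2 B8 53 -> value 1367074 (3 byte(s))

Answer: 2 1 2 3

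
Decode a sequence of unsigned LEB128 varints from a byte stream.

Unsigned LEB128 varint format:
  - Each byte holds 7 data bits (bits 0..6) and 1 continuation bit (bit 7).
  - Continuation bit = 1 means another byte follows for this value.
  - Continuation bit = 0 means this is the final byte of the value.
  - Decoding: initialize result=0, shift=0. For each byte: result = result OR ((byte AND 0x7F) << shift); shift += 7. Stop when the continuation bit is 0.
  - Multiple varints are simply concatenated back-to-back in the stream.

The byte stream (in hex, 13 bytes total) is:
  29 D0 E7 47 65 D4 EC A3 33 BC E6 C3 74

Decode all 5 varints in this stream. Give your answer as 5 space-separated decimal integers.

Answer: 41 1176528 101 107542100 244380476

Derivation:
  byte[0]=0x29 cont=0 payload=0x29=41: acc |= 41<<0 -> acc=41 shift=7 [end]
Varint 1: bytes[0:1] = 29 -> value 41 (1 byte(s))
  byte[1]=0xD0 cont=1 payload=0x50=80: acc |= 80<<0 -> acc=80 shift=7
  byte[2]=0xE7 cont=1 payload=0x67=103: acc |= 103<<7 -> acc=13264 shift=14
  byte[3]=0x47 cont=0 payload=0x47=71: acc |= 71<<14 -> acc=1176528 shift=21 [end]
Varint 2: bytes[1:4] = D0 E7 47 -> value 1176528 (3 byte(s))
  byte[4]=0x65 cont=0 payload=0x65=101: acc |= 101<<0 -> acc=101 shift=7 [end]
Varint 3: bytes[4:5] = 65 -> value 101 (1 byte(s))
  byte[5]=0xD4 cont=1 payload=0x54=84: acc |= 84<<0 -> acc=84 shift=7
  byte[6]=0xEC cont=1 payload=0x6C=108: acc |= 108<<7 -> acc=13908 shift=14
  byte[7]=0xA3 cont=1 payload=0x23=35: acc |= 35<<14 -> acc=587348 shift=21
  byte[8]=0x33 cont=0 payload=0x33=51: acc |= 51<<21 -> acc=107542100 shift=28 [end]
Varint 4: bytes[5:9] = D4 EC A3 33 -> value 107542100 (4 byte(s))
  byte[9]=0xBC cont=1 payload=0x3C=60: acc |= 60<<0 -> acc=60 shift=7
  byte[10]=0xE6 cont=1 payload=0x66=102: acc |= 102<<7 -> acc=13116 shift=14
  byte[11]=0xC3 cont=1 payload=0x43=67: acc |= 67<<14 -> acc=1110844 shift=21
  byte[12]=0x74 cont=0 payload=0x74=116: acc |= 116<<21 -> acc=244380476 shift=28 [end]
Varint 5: bytes[9:13] = BC E6 C3 74 -> value 244380476 (4 byte(s))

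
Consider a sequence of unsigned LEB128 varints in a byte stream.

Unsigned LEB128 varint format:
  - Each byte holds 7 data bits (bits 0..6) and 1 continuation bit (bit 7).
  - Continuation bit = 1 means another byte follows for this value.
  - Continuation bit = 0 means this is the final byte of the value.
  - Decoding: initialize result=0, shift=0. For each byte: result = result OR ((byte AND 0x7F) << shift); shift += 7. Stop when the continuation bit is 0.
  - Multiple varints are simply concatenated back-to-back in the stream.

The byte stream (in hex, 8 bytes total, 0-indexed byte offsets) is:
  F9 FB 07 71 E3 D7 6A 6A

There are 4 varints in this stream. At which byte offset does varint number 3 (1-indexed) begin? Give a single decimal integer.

  byte[0]=0xF9 cont=1 payload=0x79=121: acc |= 121<<0 -> acc=121 shift=7
  byte[1]=0xFB cont=1 payload=0x7B=123: acc |= 123<<7 -> acc=15865 shift=14
  byte[2]=0x07 cont=0 payload=0x07=7: acc |= 7<<14 -> acc=130553 shift=21 [end]
Varint 1: bytes[0:3] = F9 FB 07 -> value 130553 (3 byte(s))
  byte[3]=0x71 cont=0 payload=0x71=113: acc |= 113<<0 -> acc=113 shift=7 [end]
Varint 2: bytes[3:4] = 71 -> value 113 (1 byte(s))
  byte[4]=0xE3 cont=1 payload=0x63=99: acc |= 99<<0 -> acc=99 shift=7
  byte[5]=0xD7 cont=1 payload=0x57=87: acc |= 87<<7 -> acc=11235 shift=14
  byte[6]=0x6A cont=0 payload=0x6A=106: acc |= 106<<14 -> acc=1747939 shift=21 [end]
Varint 3: bytes[4:7] = E3 D7 6A -> value 1747939 (3 byte(s))
  byte[7]=0x6A cont=0 payload=0x6A=106: acc |= 106<<0 -> acc=106 shift=7 [end]
Varint 4: bytes[7:8] = 6A -> value 106 (1 byte(s))

Answer: 4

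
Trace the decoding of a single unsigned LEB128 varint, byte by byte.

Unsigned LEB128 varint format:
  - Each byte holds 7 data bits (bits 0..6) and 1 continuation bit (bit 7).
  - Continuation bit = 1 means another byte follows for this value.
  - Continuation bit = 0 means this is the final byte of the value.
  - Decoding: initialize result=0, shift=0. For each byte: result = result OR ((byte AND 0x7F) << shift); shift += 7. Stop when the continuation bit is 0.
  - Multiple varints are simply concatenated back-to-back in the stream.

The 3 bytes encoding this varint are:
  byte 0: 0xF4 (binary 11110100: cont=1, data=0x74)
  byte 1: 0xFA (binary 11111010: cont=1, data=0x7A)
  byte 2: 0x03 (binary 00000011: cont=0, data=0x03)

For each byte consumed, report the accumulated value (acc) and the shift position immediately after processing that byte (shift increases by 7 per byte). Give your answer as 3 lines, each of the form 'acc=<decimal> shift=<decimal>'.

Answer: acc=116 shift=7
acc=15732 shift=14
acc=64884 shift=21

Derivation:
byte 0=0xF4: payload=0x74=116, contrib = 116<<0 = 116; acc -> 116, shift -> 7
byte 1=0xFA: payload=0x7A=122, contrib = 122<<7 = 15616; acc -> 15732, shift -> 14
byte 2=0x03: payload=0x03=3, contrib = 3<<14 = 49152; acc -> 64884, shift -> 21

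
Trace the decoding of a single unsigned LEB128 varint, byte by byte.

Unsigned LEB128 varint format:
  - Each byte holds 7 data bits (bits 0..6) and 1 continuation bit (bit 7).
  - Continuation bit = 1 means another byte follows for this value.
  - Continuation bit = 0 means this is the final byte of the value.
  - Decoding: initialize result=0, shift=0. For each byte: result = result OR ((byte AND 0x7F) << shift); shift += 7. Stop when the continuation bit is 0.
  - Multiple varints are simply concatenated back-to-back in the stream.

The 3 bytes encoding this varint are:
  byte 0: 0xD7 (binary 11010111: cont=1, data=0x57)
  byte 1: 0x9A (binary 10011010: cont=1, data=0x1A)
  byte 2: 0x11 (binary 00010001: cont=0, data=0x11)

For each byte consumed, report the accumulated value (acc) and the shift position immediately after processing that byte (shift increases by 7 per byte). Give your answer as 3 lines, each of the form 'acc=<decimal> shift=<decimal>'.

byte 0=0xD7: payload=0x57=87, contrib = 87<<0 = 87; acc -> 87, shift -> 7
byte 1=0x9A: payload=0x1A=26, contrib = 26<<7 = 3328; acc -> 3415, shift -> 14
byte 2=0x11: payload=0x11=17, contrib = 17<<14 = 278528; acc -> 281943, shift -> 21

Answer: acc=87 shift=7
acc=3415 shift=14
acc=281943 shift=21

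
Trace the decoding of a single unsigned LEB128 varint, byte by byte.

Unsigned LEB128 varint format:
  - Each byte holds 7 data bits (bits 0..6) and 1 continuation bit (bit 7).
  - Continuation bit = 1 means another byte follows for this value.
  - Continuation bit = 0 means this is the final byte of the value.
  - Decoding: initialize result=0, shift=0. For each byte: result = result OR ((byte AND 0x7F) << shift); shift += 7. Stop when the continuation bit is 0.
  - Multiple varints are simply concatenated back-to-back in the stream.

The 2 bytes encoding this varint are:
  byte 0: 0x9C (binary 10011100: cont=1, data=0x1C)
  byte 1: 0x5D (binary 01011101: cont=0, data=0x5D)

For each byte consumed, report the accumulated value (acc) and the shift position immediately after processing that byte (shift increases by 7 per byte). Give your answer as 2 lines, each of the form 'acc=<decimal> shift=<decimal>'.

Answer: acc=28 shift=7
acc=11932 shift=14

Derivation:
byte 0=0x9C: payload=0x1C=28, contrib = 28<<0 = 28; acc -> 28, shift -> 7
byte 1=0x5D: payload=0x5D=93, contrib = 93<<7 = 11904; acc -> 11932, shift -> 14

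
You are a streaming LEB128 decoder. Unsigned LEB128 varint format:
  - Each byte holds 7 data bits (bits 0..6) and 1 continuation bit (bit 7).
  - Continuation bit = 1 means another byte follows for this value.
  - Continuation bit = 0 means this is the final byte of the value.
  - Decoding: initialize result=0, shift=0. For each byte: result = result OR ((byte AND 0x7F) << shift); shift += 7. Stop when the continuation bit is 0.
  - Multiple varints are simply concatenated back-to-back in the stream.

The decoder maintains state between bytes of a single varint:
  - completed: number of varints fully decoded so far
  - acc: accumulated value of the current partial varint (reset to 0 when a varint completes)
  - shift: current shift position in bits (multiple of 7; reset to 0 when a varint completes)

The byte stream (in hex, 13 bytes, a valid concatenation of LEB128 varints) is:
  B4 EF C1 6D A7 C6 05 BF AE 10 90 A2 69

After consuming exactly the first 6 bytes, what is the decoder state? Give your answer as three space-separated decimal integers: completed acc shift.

Answer: 1 8999 14

Derivation:
byte[0]=0xB4 cont=1 payload=0x34: acc |= 52<<0 -> completed=0 acc=52 shift=7
byte[1]=0xEF cont=1 payload=0x6F: acc |= 111<<7 -> completed=0 acc=14260 shift=14
byte[2]=0xC1 cont=1 payload=0x41: acc |= 65<<14 -> completed=0 acc=1079220 shift=21
byte[3]=0x6D cont=0 payload=0x6D: varint #1 complete (value=229668788); reset -> completed=1 acc=0 shift=0
byte[4]=0xA7 cont=1 payload=0x27: acc |= 39<<0 -> completed=1 acc=39 shift=7
byte[5]=0xC6 cont=1 payload=0x46: acc |= 70<<7 -> completed=1 acc=8999 shift=14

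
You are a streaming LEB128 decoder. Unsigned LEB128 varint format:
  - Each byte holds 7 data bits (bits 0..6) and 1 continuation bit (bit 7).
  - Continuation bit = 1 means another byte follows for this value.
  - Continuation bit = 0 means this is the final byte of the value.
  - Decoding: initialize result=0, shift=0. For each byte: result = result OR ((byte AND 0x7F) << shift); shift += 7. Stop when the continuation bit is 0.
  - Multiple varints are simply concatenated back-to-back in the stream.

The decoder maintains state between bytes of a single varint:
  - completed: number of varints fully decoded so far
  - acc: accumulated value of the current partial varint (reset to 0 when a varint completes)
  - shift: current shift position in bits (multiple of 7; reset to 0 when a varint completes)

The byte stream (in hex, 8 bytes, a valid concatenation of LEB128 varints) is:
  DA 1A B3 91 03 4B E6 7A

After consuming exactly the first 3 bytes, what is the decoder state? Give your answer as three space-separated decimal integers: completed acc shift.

Answer: 1 51 7

Derivation:
byte[0]=0xDA cont=1 payload=0x5A: acc |= 90<<0 -> completed=0 acc=90 shift=7
byte[1]=0x1A cont=0 payload=0x1A: varint #1 complete (value=3418); reset -> completed=1 acc=0 shift=0
byte[2]=0xB3 cont=1 payload=0x33: acc |= 51<<0 -> completed=1 acc=51 shift=7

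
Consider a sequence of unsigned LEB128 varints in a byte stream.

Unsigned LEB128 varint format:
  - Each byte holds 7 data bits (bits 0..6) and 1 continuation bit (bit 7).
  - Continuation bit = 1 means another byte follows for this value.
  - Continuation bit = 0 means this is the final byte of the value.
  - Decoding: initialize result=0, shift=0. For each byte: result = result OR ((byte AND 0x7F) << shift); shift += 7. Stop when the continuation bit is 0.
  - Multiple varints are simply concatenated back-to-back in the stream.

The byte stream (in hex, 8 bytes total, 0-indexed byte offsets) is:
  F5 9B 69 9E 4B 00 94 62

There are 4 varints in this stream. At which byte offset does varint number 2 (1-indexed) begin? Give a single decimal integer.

Answer: 3

Derivation:
  byte[0]=0xF5 cont=1 payload=0x75=117: acc |= 117<<0 -> acc=117 shift=7
  byte[1]=0x9B cont=1 payload=0x1B=27: acc |= 27<<7 -> acc=3573 shift=14
  byte[2]=0x69 cont=0 payload=0x69=105: acc |= 105<<14 -> acc=1723893 shift=21 [end]
Varint 1: bytes[0:3] = F5 9B 69 -> value 1723893 (3 byte(s))
  byte[3]=0x9E cont=1 payload=0x1E=30: acc |= 30<<0 -> acc=30 shift=7
  byte[4]=0x4B cont=0 payload=0x4B=75: acc |= 75<<7 -> acc=9630 shift=14 [end]
Varint 2: bytes[3:5] = 9E 4B -> value 9630 (2 byte(s))
  byte[5]=0x00 cont=0 payload=0x00=0: acc |= 0<<0 -> acc=0 shift=7 [end]
Varint 3: bytes[5:6] = 00 -> value 0 (1 byte(s))
  byte[6]=0x94 cont=1 payload=0x14=20: acc |= 20<<0 -> acc=20 shift=7
  byte[7]=0x62 cont=0 payload=0x62=98: acc |= 98<<7 -> acc=12564 shift=14 [end]
Varint 4: bytes[6:8] = 94 62 -> value 12564 (2 byte(s))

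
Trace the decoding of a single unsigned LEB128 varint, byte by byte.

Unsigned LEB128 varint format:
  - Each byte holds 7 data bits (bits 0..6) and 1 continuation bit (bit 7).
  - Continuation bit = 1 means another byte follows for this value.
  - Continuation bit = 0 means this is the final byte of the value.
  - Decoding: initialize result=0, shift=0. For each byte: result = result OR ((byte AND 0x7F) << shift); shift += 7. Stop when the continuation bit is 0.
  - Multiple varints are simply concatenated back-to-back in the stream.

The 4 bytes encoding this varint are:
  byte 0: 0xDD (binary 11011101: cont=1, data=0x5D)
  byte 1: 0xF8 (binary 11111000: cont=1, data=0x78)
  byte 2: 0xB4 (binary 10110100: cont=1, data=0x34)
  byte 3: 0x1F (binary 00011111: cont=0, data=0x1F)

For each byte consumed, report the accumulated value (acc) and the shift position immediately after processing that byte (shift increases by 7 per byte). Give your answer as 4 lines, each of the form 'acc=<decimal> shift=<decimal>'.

Answer: acc=93 shift=7
acc=15453 shift=14
acc=867421 shift=21
acc=65879133 shift=28

Derivation:
byte 0=0xDD: payload=0x5D=93, contrib = 93<<0 = 93; acc -> 93, shift -> 7
byte 1=0xF8: payload=0x78=120, contrib = 120<<7 = 15360; acc -> 15453, shift -> 14
byte 2=0xB4: payload=0x34=52, contrib = 52<<14 = 851968; acc -> 867421, shift -> 21
byte 3=0x1F: payload=0x1F=31, contrib = 31<<21 = 65011712; acc -> 65879133, shift -> 28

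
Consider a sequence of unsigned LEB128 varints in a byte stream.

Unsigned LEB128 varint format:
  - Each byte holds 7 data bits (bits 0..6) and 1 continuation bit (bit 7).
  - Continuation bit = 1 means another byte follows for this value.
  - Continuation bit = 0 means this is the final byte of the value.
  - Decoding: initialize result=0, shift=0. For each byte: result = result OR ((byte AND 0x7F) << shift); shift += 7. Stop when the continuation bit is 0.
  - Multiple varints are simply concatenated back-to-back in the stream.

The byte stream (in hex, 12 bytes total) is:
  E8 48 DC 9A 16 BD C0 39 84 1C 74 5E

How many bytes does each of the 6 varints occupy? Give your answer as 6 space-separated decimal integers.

Answer: 2 3 3 2 1 1

Derivation:
  byte[0]=0xE8 cont=1 payload=0x68=104: acc |= 104<<0 -> acc=104 shift=7
  byte[1]=0x48 cont=0 payload=0x48=72: acc |= 72<<7 -> acc=9320 shift=14 [end]
Varint 1: bytes[0:2] = E8 48 -> value 9320 (2 byte(s))
  byte[2]=0xDC cont=1 payload=0x5C=92: acc |= 92<<0 -> acc=92 shift=7
  byte[3]=0x9A cont=1 payload=0x1A=26: acc |= 26<<7 -> acc=3420 shift=14
  byte[4]=0x16 cont=0 payload=0x16=22: acc |= 22<<14 -> acc=363868 shift=21 [end]
Varint 2: bytes[2:5] = DC 9A 16 -> value 363868 (3 byte(s))
  byte[5]=0xBD cont=1 payload=0x3D=61: acc |= 61<<0 -> acc=61 shift=7
  byte[6]=0xC0 cont=1 payload=0x40=64: acc |= 64<<7 -> acc=8253 shift=14
  byte[7]=0x39 cont=0 payload=0x39=57: acc |= 57<<14 -> acc=942141 shift=21 [end]
Varint 3: bytes[5:8] = BD C0 39 -> value 942141 (3 byte(s))
  byte[8]=0x84 cont=1 payload=0x04=4: acc |= 4<<0 -> acc=4 shift=7
  byte[9]=0x1C cont=0 payload=0x1C=28: acc |= 28<<7 -> acc=3588 shift=14 [end]
Varint 4: bytes[8:10] = 84 1C -> value 3588 (2 byte(s))
  byte[10]=0x74 cont=0 payload=0x74=116: acc |= 116<<0 -> acc=116 shift=7 [end]
Varint 5: bytes[10:11] = 74 -> value 116 (1 byte(s))
  byte[11]=0x5E cont=0 payload=0x5E=94: acc |= 94<<0 -> acc=94 shift=7 [end]
Varint 6: bytes[11:12] = 5E -> value 94 (1 byte(s))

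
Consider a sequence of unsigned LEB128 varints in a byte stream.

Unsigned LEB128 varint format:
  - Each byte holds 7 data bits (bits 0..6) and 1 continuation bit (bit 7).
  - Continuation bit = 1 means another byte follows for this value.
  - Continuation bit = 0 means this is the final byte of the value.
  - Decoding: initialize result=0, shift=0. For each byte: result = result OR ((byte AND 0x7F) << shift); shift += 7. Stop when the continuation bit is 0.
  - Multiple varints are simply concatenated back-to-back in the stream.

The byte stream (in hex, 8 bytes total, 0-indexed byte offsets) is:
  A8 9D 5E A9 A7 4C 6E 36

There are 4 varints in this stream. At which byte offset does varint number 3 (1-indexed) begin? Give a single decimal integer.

Answer: 6

Derivation:
  byte[0]=0xA8 cont=1 payload=0x28=40: acc |= 40<<0 -> acc=40 shift=7
  byte[1]=0x9D cont=1 payload=0x1D=29: acc |= 29<<7 -> acc=3752 shift=14
  byte[2]=0x5E cont=0 payload=0x5E=94: acc |= 94<<14 -> acc=1543848 shift=21 [end]
Varint 1: bytes[0:3] = A8 9D 5E -> value 1543848 (3 byte(s))
  byte[3]=0xA9 cont=1 payload=0x29=41: acc |= 41<<0 -> acc=41 shift=7
  byte[4]=0xA7 cont=1 payload=0x27=39: acc |= 39<<7 -> acc=5033 shift=14
  byte[5]=0x4C cont=0 payload=0x4C=76: acc |= 76<<14 -> acc=1250217 shift=21 [end]
Varint 2: bytes[3:6] = A9 A7 4C -> value 1250217 (3 byte(s))
  byte[6]=0x6E cont=0 payload=0x6E=110: acc |= 110<<0 -> acc=110 shift=7 [end]
Varint 3: bytes[6:7] = 6E -> value 110 (1 byte(s))
  byte[7]=0x36 cont=0 payload=0x36=54: acc |= 54<<0 -> acc=54 shift=7 [end]
Varint 4: bytes[7:8] = 36 -> value 54 (1 byte(s))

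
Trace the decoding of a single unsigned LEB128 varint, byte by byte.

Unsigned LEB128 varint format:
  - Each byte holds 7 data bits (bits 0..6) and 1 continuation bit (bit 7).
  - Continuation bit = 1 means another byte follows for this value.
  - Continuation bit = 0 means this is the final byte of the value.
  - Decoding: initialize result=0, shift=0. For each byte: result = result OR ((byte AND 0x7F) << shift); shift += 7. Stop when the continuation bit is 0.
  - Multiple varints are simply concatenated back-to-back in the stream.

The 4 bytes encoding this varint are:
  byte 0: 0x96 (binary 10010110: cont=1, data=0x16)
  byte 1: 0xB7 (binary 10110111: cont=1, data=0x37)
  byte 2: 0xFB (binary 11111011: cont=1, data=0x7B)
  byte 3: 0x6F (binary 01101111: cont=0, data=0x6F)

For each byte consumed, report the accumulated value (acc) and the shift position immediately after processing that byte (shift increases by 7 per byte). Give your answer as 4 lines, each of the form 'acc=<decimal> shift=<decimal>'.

Answer: acc=22 shift=7
acc=7062 shift=14
acc=2022294 shift=21
acc=234806166 shift=28

Derivation:
byte 0=0x96: payload=0x16=22, contrib = 22<<0 = 22; acc -> 22, shift -> 7
byte 1=0xB7: payload=0x37=55, contrib = 55<<7 = 7040; acc -> 7062, shift -> 14
byte 2=0xFB: payload=0x7B=123, contrib = 123<<14 = 2015232; acc -> 2022294, shift -> 21
byte 3=0x6F: payload=0x6F=111, contrib = 111<<21 = 232783872; acc -> 234806166, shift -> 28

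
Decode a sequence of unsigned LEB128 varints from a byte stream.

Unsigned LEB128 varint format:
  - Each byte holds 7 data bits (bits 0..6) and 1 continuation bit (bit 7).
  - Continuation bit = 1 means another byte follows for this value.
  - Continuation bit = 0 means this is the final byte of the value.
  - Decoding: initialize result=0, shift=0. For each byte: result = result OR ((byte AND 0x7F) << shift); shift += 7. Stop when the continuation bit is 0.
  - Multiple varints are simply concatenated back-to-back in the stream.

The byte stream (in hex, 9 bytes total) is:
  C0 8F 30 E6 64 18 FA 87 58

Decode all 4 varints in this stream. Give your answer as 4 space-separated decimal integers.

  byte[0]=0xC0 cont=1 payload=0x40=64: acc |= 64<<0 -> acc=64 shift=7
  byte[1]=0x8F cont=1 payload=0x0F=15: acc |= 15<<7 -> acc=1984 shift=14
  byte[2]=0x30 cont=0 payload=0x30=48: acc |= 48<<14 -> acc=788416 shift=21 [end]
Varint 1: bytes[0:3] = C0 8F 30 -> value 788416 (3 byte(s))
  byte[3]=0xE6 cont=1 payload=0x66=102: acc |= 102<<0 -> acc=102 shift=7
  byte[4]=0x64 cont=0 payload=0x64=100: acc |= 100<<7 -> acc=12902 shift=14 [end]
Varint 2: bytes[3:5] = E6 64 -> value 12902 (2 byte(s))
  byte[5]=0x18 cont=0 payload=0x18=24: acc |= 24<<0 -> acc=24 shift=7 [end]
Varint 3: bytes[5:6] = 18 -> value 24 (1 byte(s))
  byte[6]=0xFA cont=1 payload=0x7A=122: acc |= 122<<0 -> acc=122 shift=7
  byte[7]=0x87 cont=1 payload=0x07=7: acc |= 7<<7 -> acc=1018 shift=14
  byte[8]=0x58 cont=0 payload=0x58=88: acc |= 88<<14 -> acc=1442810 shift=21 [end]
Varint 4: bytes[6:9] = FA 87 58 -> value 1442810 (3 byte(s))

Answer: 788416 12902 24 1442810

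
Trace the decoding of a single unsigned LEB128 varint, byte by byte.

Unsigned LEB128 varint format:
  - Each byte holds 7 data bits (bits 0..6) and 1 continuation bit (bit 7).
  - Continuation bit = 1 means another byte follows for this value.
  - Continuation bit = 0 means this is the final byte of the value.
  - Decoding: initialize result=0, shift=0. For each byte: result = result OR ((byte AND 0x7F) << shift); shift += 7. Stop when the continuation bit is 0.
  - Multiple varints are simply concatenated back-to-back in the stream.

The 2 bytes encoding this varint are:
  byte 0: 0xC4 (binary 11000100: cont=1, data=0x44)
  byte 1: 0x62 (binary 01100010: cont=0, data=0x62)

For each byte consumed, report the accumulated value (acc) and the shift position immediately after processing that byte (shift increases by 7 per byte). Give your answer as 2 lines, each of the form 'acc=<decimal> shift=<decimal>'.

Answer: acc=68 shift=7
acc=12612 shift=14

Derivation:
byte 0=0xC4: payload=0x44=68, contrib = 68<<0 = 68; acc -> 68, shift -> 7
byte 1=0x62: payload=0x62=98, contrib = 98<<7 = 12544; acc -> 12612, shift -> 14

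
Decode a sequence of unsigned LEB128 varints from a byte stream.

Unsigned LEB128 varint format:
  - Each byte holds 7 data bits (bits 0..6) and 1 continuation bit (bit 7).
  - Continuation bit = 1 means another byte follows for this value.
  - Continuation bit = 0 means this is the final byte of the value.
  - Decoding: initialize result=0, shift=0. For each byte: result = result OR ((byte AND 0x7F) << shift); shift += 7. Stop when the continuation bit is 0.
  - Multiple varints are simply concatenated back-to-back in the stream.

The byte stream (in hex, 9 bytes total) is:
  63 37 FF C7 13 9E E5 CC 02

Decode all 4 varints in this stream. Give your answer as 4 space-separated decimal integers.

Answer: 99 55 320511 5452446

Derivation:
  byte[0]=0x63 cont=0 payload=0x63=99: acc |= 99<<0 -> acc=99 shift=7 [end]
Varint 1: bytes[0:1] = 63 -> value 99 (1 byte(s))
  byte[1]=0x37 cont=0 payload=0x37=55: acc |= 55<<0 -> acc=55 shift=7 [end]
Varint 2: bytes[1:2] = 37 -> value 55 (1 byte(s))
  byte[2]=0xFF cont=1 payload=0x7F=127: acc |= 127<<0 -> acc=127 shift=7
  byte[3]=0xC7 cont=1 payload=0x47=71: acc |= 71<<7 -> acc=9215 shift=14
  byte[4]=0x13 cont=0 payload=0x13=19: acc |= 19<<14 -> acc=320511 shift=21 [end]
Varint 3: bytes[2:5] = FF C7 13 -> value 320511 (3 byte(s))
  byte[5]=0x9E cont=1 payload=0x1E=30: acc |= 30<<0 -> acc=30 shift=7
  byte[6]=0xE5 cont=1 payload=0x65=101: acc |= 101<<7 -> acc=12958 shift=14
  byte[7]=0xCC cont=1 payload=0x4C=76: acc |= 76<<14 -> acc=1258142 shift=21
  byte[8]=0x02 cont=0 payload=0x02=2: acc |= 2<<21 -> acc=5452446 shift=28 [end]
Varint 4: bytes[5:9] = 9E E5 CC 02 -> value 5452446 (4 byte(s))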